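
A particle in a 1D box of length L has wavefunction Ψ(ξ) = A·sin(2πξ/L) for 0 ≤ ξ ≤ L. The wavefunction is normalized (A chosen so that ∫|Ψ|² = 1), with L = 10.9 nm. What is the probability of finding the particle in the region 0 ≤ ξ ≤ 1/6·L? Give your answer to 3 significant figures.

|Ψ|² is the probability density, so P = ∫_{0}^{1/6·L} |Ψ|² dξ.
The normalization integral ∫|Ψ|²dξ over the whole domain equals L/2·A², and A² cancels in the ratio.
Let u = ξ/L; then A² and the length scale cancel, so P = ∫_{0}^{1/6} sin(2·π·u)^2 du ÷ ∫_{0}^{1} sin(2·π·u)^2 du.
Using ∫ sin(2·π·u)^2 du = u/2 - sin(4·π·u)/(8·π), the numerator is -√(3)/(16·π) + 1/12 and the denominator is 1/2.
This works out to P = (-√(3)/8 + π/6)/π.

P ≈ 0.0978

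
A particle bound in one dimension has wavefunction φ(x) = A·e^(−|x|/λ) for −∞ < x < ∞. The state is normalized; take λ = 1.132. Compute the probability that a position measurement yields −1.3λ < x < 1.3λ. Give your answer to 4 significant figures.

P ≈ 0.9257

P = ∫_{−1.3λ}^{1.3λ} |φ(x)|² dx.
The normalization integral ∫|φ|²dx over the whole domain equals λ·A², and A² cancels in the ratio.
By symmetry take twice the x ≥ 0 contribution in numerator and denominator; the 2's cancel. Let u = x/λ; then A² and the length scale cancel, so P = ∫_{0}^{1.3} e^(-2·u) du ÷ ∫_{0}^{∞} e^(-2·u) du.
An antiderivative of e^(-2·u) is -e^(-2·u)/2; evaluating from 0 to 1.3 gives 1/2 - e^(-13/5)/2, while the full integral is 1/2.
Evaluating gives P = 0.92573.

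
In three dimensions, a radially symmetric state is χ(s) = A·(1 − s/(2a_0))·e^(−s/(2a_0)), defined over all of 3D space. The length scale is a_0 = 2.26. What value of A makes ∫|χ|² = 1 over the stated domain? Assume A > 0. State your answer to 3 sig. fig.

A ≈ 0.0587

The normalization condition is ∫|χ|² 4πs² ds = 1 from 0 to ∞.
The angular integral contributes 4π, leaving ∫₀^∞ s²|χ|² ds.
Carrying out the integral gives A² · 8·π·a_0^3.
Hence A² = 1/[8·π·a_0^3].
With a_0 = 2.26: A² = 0.003447 and A = 0.05871.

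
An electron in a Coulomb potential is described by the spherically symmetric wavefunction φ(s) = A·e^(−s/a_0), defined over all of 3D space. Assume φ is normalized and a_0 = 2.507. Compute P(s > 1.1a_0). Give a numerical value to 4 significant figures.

Integrate the radial probability density 4πs²|φ|² over s > 1.1a_0.
Normalization gives A² = 1/(π·a_0^3).
In terms of u = s/a_0 (A², 4π and the length scale all cancel between numerator and denominator), P = [∫_{1.1}^{∞} u^2·e^(-2·u) du] / [∫_{0}^{∞} u^2·e^(-2·u) du].
An antiderivative of u^2·e^(-2·u) is -(2·u^2 + 2·u + 1)·e^(-2·u)/4; evaluating from 1.1 to ∞ gives 281·e^(-11/5)/200, while the full integral is 1/4.
The region integral divided by the full integral gives P = 0.62271.

P ≈ 0.6227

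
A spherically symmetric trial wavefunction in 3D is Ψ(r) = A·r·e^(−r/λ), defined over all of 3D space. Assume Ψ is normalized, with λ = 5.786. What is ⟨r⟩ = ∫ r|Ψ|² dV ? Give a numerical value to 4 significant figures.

By definition ⟨r⟩ = ∫ r |Ψ(r)|² 4πr² dr.
Using ∫₀^∞ rⁿ e^(−αr) dr = n!/αⁿ⁺¹, evaluating both integrals, ⟨r⟩ = 5·λ/2.
Putting λ = 5.786 gives 14.465.

⟨r⟩ ≈ 14.47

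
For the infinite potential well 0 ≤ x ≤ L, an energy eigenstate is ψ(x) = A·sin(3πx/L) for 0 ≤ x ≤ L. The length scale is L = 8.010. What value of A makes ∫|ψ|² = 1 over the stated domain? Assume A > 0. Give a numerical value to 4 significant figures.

We need A² ∫|f|² dx = 1, taking the integral from 0 to L.
With ∫₀^L sin²(nπx/L) dx = L/2, ∫|ψ|² dx = A²·(L/2).
Setting this equal to 1 gives A² = 1/(L/2).
Plugging in L = 8.010 yields A = 0.49969.

A ≈ 0.4997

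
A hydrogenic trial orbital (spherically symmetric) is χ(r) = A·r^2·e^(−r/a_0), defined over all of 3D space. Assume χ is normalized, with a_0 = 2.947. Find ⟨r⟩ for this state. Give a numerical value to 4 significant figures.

The expectation value is the |χ|²-weighted average of r: ∫ r|χ|² 4πr² dr.
Using ∫₀^∞ rⁿ e^(−αr) dr = n!/αⁿ⁺¹, the ratio of the moment integral to the normalization integral gives ⟨r⟩ = 7·a_0/2.
With a_0 = 2.947, ⟨r⟩ = 10.315.

⟨r⟩ ≈ 10.31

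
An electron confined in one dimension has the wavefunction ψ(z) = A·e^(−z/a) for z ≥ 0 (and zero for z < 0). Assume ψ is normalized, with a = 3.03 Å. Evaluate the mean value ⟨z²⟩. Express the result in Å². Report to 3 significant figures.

By definition ⟨z²⟩ = ∫ z^2 |ψ(z)|² dz.
With ∫₀^∞ z^2 e^(−αz) dz = 2!/α^3, since the A² factors cancel between numerator and denominator, ⟨z²⟩ = a^2/2.
With a = 3.03, ⟨z^2⟩ = 4.590.

⟨z^2⟩ ≈ 4.59 Å^2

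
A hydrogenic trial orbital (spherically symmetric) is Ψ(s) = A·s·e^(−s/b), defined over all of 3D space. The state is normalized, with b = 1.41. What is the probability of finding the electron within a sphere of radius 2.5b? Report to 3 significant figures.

P ≈ 0.560

With dV = 4πs²ds, the probability is ∫|Ψ|² dV over s ≤ 2.5b.
Normalization gives A² = 1/(3·π·b^5).
Substituting u = s/b, A², 4π and the length scale all cancel in the ratio: P = ∫_{0}^{2.5} u^4·e^(-2·u) du / ∫_{0}^{∞} u^4·e^(-2·u) du.
With ∫ u^4·e^(-2·u) du = -(u^4/2 + u^3 + 3·u^2/2 + 3·u/2 + 3/4)·e^(-2·u) + C, the region integral is 3/4 - 1569·e^(-5)/32 and the full one is 3/4.
The region integral divided by the full integral gives P = 0.5595.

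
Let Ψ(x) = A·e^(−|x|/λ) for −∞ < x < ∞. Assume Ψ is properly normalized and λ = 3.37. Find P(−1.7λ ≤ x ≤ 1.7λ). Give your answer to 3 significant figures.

P ≈ 0.967

|Ψ|² is the probability density, so P = ∫_{−1.7λ}^{1.7λ} |Ψ|² dx.
With A² fixed by ∫|Ψ|² = 1, i.e. A² = (λ)^(−1), substitute and integrate.
Both integrals are even about x = 0, so only the x ≥ 0 halves are needed (the factors of 2 cancel). Let u = x/λ; then A² and the length scale cancel, so P = ∫_{0}^{1.7} e^(-2·u) du ÷ ∫_{0}^{∞} e^(-2·u) du.
Using ∫ e^(-2·u) du = -e^(-2·u)/2, the numerator is 1/2 - e^(-17/5)/2 and the denominator is 1/2.
Evaluating gives P = 0.9666.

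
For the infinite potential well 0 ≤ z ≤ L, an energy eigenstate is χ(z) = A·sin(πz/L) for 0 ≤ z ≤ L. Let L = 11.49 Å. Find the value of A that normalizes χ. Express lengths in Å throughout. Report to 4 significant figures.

A ≈ 0.4172 Å^(-1/2)

Require ∫ |χ|² dz = 1 over the whole domain.
Using sin²θ = (1 − cos 2θ)/2, carrying out the integral gives A² · L/2.
Substituting L = 11.49 gives A² = 0.17406, so A = 0.41721.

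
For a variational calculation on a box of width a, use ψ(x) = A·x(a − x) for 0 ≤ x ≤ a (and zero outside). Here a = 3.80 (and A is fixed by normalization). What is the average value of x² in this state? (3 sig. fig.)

The expectation value is the |ψ|²-weighted average of x^2: ∫ x^2|ψ|² dx.
Expanding the polynomial and integrating term by term, the ratio of the moment integral to the normalization integral gives ⟨x²⟩ = 2·a^2/7.
Putting a = 3.80 gives 4.126.

⟨x^2⟩ ≈ 4.13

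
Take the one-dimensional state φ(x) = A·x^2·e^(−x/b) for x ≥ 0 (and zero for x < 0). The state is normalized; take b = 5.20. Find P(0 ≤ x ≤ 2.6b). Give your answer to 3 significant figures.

P ≈ 0.594

P = ∫_{0}^{2.6b} |φ(x)|² dx.
The normalization integral ∫|φ|²dx over the whole domain equals 3·b^5/4·A², and A² cancels in the ratio.
Substituting u = x/b, A² and the length scale cancel in the ratio: P = ∫_{0}^{2.6} u^4·e^(-2·u) du / ∫_{0}^{∞} u^4·e^(-2·u) du.
An antiderivative of u^4·e^(-2·u) is -(u^4/2 + u^3 + 3·u^2/2 + 3·u/2 + 3/4)·e^(-2·u); evaluating from 0 to 2.6 gives ≈ 0.44540, while the full integral is 3/4.
Evaluating gives P = 0.5939.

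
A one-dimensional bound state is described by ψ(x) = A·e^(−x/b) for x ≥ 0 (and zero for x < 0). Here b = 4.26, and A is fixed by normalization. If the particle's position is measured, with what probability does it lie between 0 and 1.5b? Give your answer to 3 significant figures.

P ≈ 0.950

P = ∫_{0}^{1.5b} |ψ(x)|² dx.
With A² fixed by ∫|ψ|² = 1, i.e. A² = (b/2)^(−1), substitute and integrate.
Let u = x/b; then A² and the length scale cancel, so P = ∫_{0}^{1.5} e^(-2·u) du ÷ ∫_{0}^{∞} e^(-2·u) du.
With ∫ e^(-2·u) du = -e^(-2·u)/2 + C, the region integral is 1/2 - e^(-3)/2 and the full one is 1/2.
Evaluating gives P = 0.9502.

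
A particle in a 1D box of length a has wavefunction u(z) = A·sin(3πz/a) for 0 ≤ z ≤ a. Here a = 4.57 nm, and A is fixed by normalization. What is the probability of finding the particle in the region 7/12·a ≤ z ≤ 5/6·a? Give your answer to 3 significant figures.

|u|² is the probability density, so P = ∫_{7/12·a}^{5/6·a} |u|² dz.
With A² fixed by ∫|u|² = 1, i.e. A² = (a/2)^(−1), substitute and integrate.
Let t = z/a; then A² and the length scale cancel, so P = ∫_{7/12}^{5/6} sin(3·π·t)^2 dt ÷ ∫_{0}^{1} sin(3·π·t)^2 dt.
An antiderivative of sin(3·π·t)^2 is t/2 - sin(6·π·t)/(12·π); evaluating from 7/12 to 5/6 gives 1/8 - 1/(12·π), while the full integral is 1/2.
Taking the ratio, P = (-2 + 3·π)/(12·π).

P ≈ 0.197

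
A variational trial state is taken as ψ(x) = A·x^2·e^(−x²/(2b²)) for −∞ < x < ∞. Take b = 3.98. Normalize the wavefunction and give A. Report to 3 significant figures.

Require ∫ |ψ|² dx = 1 over the whole domain.
With ψ = A·x^2·e^(−x²/(2b²)), the integral evaluates to A²·[3·√(π)·b^5/4].
So A² = (3·√(π)·b^5/4)^(−1).
With b = 3.98: A² = 0.0007533 and A = 0.02745.

A ≈ 0.0274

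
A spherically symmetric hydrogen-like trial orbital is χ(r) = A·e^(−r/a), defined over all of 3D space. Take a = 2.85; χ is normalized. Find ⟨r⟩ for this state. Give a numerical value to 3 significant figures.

⟨r⟩ ≈ 4.28

By definition ⟨r⟩ = ∫ r |χ(r)|² 4πr² dr.
Using ∫₀^∞ rⁿ e^(−αr) dr = n!/αⁿ⁺¹, the ratio of the moment integral to the normalization integral gives ⟨r⟩ = 3·a/2.
With a = 2.85, ⟨r⟩ = 4.275.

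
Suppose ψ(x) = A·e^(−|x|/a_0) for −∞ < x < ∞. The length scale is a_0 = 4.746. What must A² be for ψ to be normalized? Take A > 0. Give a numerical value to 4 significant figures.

A^2 ≈ 0.2107

The normalization condition is ∫|ψ|² dx = 1 from −∞ to ∞.
With ψ = A·e^(−|x|/a_0), the integral evaluates to A²·[a_0].
Hence A² = 1/[a_0].
Plugging in a_0 = 4.746 yields A = 0.45902.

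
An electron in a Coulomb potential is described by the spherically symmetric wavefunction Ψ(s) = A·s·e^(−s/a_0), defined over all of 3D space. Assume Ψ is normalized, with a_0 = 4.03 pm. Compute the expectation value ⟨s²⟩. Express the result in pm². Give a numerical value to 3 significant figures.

⟨s^2⟩ ≈ 122 pm^2

The expectation value is the |Ψ|²-weighted average of s^2: ∫ s^2|Ψ|² 4πs² ds.
The ratio of the moment integral to the normalization integral gives ⟨s²⟩ = 15·a_0^2/2.
With a_0 = 4.03, ⟨s^2⟩ = 121.8.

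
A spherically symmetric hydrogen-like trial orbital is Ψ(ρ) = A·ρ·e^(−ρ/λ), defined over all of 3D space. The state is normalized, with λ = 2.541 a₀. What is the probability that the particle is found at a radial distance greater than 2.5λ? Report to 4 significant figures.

Integrate the radial probability density 4πρ²|Ψ|² over ρ > 2.5λ.
Normalization gives A² = 1/(3·π·λ^5).
Substituting u = ρ/λ, A², 4π and the length scale all cancel in the ratio: P = ∫_{2.5}^{∞} u^4·e^(-2·u) du / ∫_{0}^{∞} u^4·e^(-2·u) du.
With ∫ u^4·e^(-2·u) du = -(u^4/2 + u^3 + 3·u^2/2 + 3·u/2 + 3/4)·e^(-2·u) + C, the region integral is 1569·e^(-5)/32 and the full one is 3/4.
The region integral divided by the full integral gives P = 0.44049.

P ≈ 0.4405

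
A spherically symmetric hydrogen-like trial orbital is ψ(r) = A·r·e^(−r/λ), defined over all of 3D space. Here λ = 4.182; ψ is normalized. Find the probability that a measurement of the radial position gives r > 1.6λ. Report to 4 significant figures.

P = ∫ |ψ|² 4πr² dr over r > 1.6λ.
A² is fixed by ∫₀^∞ 4πr²|ψ|² dr = 1, i.e. A² = (3·π·λ^5)^(−1).
Let u = r/λ; then A², 4π and the length scale all cancel, so P = ∫_{1.6}^{∞} u^4·e^(-2·u) du ÷ ∫_{0}^{∞} u^4·e^(-2·u) du.
Using ∫ u^4·e^(-2·u) du = -(u^4/2 + u^3 + 3·u^2/2 + 3·u/2 + 3/4)·e^(-2·u), the numerator is ≈ 0.585459 and the denominator is 3/4.
The region integral divided by the full integral gives P = 0.78061.

P ≈ 0.7806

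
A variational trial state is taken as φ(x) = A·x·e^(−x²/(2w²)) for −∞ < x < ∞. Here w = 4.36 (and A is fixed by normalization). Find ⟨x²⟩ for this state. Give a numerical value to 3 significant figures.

The expectation value is the |φ|²-weighted average of x^2: ∫ x^2|φ|² dx.
With ∫_{−∞}^{∞} x^(2m) e^(−αx²) dx = (2m−1)!!·√π / (2^m α^(m+1/2)), evaluating both integrals, ⟨x²⟩ = 3·w^2/2.
With w = 4.36, ⟨x^2⟩ = 28.51.

⟨x^2⟩ ≈ 28.5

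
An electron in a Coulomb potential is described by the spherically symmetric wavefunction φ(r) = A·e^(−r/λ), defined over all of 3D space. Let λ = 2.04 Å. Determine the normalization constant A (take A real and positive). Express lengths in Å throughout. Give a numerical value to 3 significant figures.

The normalization condition is ∫|φ|² 4πr² dr = 1 from 0 to ∞.
(Spherical symmetry: dV = 4πr² dr.)
Using ∫₀^∞ rⁿ e^(−αr) dr = n!/αⁿ⁺¹, ∫|φ|² 4πr² dr = A²·(π·λ^3).
Hence A² = 1/[π·λ^3].
With λ = 2.04: A² = 0.03749 and A = 0.1936.

A ≈ 0.194 Å^(-3/2)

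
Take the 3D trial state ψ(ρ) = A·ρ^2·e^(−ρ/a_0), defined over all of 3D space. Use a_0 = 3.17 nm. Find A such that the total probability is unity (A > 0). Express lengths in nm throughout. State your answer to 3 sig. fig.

A ≈ 0.00210 nm^(-7/2)

Require ∫ |ψ|² 4πρ² dρ = 1 over the whole domain.
(Spherical symmetry: dV = 4πρ² dρ.)
With ψ = A·ρ^2·e^(−ρ/a_0), the integral evaluates to A²·[45·π·a_0^7/2].
So A² = (45·π·a_0^7/2)^(−1).
Plugging in a_0 = 3.17 yields A = 0.002097.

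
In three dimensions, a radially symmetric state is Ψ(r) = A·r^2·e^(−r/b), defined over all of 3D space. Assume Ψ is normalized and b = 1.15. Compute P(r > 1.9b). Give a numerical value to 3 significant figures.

P ≈ 0.909

P = ∫ |Ψ|² 4πr² dr over r > 1.9b.
Normalization gives A² = 1/(45·π·b^7/2).
In terms of u = r/b (A², 4π and the length scale all cancel between numerator and denominator), P = [∫_{1.9}^{∞} u^6·e^(-2·u) du] / [∫_{0}^{∞} u^6·e^(-2·u) du].
With ∫ u^6·e^(-2·u) du = -(4·u^6 + 12·u^5 + 30·u^4 + 60·u^3 + 90·u^2 + 90·u + 45)·e^(-2·u)/8 + C, the region integral is ≈ 5.1137 and the full one is 45/8.
This evaluates to P = 0.9091.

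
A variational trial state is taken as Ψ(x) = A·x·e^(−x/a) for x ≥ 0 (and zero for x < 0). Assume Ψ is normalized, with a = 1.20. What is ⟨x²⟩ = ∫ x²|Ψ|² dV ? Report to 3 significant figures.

⟨x^2⟩ ≈ 4.32

By definition ⟨x²⟩ = ∫ x^2 |Ψ(x)|² dx.
The ratio of the moment integral to the normalization integral gives ⟨x²⟩ = 3·a^2.
With a = 1.20, ⟨x^2⟩ = 4.320.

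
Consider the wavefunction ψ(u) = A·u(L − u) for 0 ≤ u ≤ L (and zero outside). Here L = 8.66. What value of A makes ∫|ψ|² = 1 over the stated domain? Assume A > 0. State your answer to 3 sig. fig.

A ≈ 0.0248

The normalization condition is ∫|ψ|² du = 1 from 0 to L.
Expanding the polynomial and integrating term by term, carrying out the integral gives A² · L^5/30.
With L = 8.66: A² = 0.0006159 and A = 0.02482.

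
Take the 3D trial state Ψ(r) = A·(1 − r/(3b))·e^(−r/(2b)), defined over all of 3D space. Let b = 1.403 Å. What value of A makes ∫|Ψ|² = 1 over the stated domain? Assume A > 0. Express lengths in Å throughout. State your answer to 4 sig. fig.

A ≈ 0.2079 Å^(-3/2)

Normalization requires ∫|Ψ|² 4πr² dr = 1, integrated from 0 to ∞.
Using ∫₀^∞ rⁿ e^(−αr) dr = n!/αⁿ⁺¹, the integral (without the A² prefactor) comes out to 8·π·b^3/3.
Hence A² = 1/[8·π·b^3/3].
With b = 1.403: A² = 0.043222 and A = 0.20790.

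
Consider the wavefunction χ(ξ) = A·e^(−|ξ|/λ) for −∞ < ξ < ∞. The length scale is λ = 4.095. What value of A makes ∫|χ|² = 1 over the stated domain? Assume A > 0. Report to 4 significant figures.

A ≈ 0.4942

The normalization condition is ∫|χ|² dξ = 1 from −∞ to ∞.
The integral (without the A² prefactor) comes out to λ.
So A² = (λ)^(−1).
Plugging in λ = 4.095 yields A = 0.49417.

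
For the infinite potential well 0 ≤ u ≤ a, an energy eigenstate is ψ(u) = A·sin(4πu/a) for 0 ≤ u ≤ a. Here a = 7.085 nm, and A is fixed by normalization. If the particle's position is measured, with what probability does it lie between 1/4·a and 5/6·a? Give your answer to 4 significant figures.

P ≈ 0.5489

P = ∫_{1/4·a}^{5/6·a} |ψ(u)|² du.
Since A² = 1/(a/2), this is the region integral divided by the full normalization integral.
Let t = u/a; then A² and the length scale cancel, so P = ∫_{1/4}^{5/6} sin(4·π·t)^2 dt ÷ ∫_{0}^{1} sin(4·π·t)^2 dt.
An antiderivative of sin(4·π·t)^2 is t/2 - sin(4·π·t)·cos(4·π·t)/(8·π); evaluating from 1/4 to 5/6 gives -√(3)/(32·π) + 7/24, while the full integral is 1/2.
The result is P = -√(3)/(16·π) + 7/12.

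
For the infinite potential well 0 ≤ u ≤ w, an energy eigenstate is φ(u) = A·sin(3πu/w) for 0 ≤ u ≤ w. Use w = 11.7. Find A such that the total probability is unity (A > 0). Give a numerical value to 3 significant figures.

A ≈ 0.413

We need A² ∫|f|² du = 1, taking the integral from 0 to w.
With ∫₀^w sin²(nπu/w) du = w/2, carrying out the integral gives A² · w/2.
Setting this equal to 1 gives A² = 1/(w/2).
Substituting w = 11.7 gives A² = 0.1709, so A = 0.4134.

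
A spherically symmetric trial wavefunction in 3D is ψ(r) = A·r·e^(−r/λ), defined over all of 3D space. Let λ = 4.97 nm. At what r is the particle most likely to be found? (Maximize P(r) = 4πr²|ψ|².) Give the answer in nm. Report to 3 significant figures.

r ≈ 9.94 nm

The maximum of P(r) = 4πr²|ψ|² occurs where its derivative vanishes.
Solving yields r = 2·λ.
With λ = 4.97, the most probable radial distance is 9.940 nm.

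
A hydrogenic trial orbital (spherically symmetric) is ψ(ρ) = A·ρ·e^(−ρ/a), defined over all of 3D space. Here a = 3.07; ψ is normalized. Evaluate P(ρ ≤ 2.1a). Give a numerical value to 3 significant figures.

P ≈ 0.410

Integrate the radial probability density 4πρ²|ψ|² over ρ ≤ 2.1a.
The full normalization integral is A²·[3·π·a^5] = 1, fixing A².
In terms of u = ρ/a (A², 4π and the length scale all cancel between numerator and denominator), P = [∫_{0}^{2.1} u^4·e^(-2·u) du] / [∫_{0}^{∞} u^4·e^(-2·u) du].
Using ∫ u^4·e^(-2·u) du = -(u^4/2 + u^3 + 3·u^2/2 + 3·u/2 + 3/4)·e^(-2·u), the numerator is ≈ 0.30763 and the denominator is 3/4.
The region integral divided by the full integral gives P = 0.4102.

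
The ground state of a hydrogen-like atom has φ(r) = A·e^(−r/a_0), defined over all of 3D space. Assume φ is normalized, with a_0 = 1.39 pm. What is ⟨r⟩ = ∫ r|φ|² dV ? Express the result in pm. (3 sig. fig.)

By definition ⟨r⟩ = ∫ r |φ(r)|² 4πr² dr.
Using ∫₀^∞ rⁿ e^(−αr) dr = n!/αⁿ⁺¹, the ratio of the moment integral to the normalization integral gives ⟨r⟩ = 3·a_0/2.
With a_0 = 1.39, ⟨r⟩ = 2.085.

⟨r⟩ ≈ 2.09 pm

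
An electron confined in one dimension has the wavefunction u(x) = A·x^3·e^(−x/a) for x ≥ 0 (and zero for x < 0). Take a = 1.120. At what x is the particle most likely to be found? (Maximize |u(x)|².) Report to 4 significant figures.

Differentiate |u(x)|² with respect to x and set to zero.
Solving yields x = 3·a.
With a = 1.120, the most probable position is 3.3600.

x ≈ 3.360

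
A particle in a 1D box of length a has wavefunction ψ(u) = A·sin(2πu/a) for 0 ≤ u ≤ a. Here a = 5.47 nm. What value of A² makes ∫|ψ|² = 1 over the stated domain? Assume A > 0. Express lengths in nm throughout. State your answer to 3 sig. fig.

A^2 ≈ 0.366 nm^(-1)

Normalization requires ∫|ψ|² du = 1, integrated from 0 to a.
Using sin²θ = (1 − cos 2θ)/2, ∫|ψ|² du = A²·(a/2).
Setting this equal to 1 gives A² = 1/(a/2).
Substituting a = 5.47 gives A² = 0.3656, so A = 0.6047.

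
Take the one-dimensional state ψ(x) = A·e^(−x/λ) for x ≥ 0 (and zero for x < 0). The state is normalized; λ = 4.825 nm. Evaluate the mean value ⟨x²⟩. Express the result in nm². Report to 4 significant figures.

⟨x^2⟩ ≈ 11.64 nm^2

By definition ⟨x²⟩ = ∫ x^2 |ψ(x)|² dx.
Using ∫₀^∞ xⁿ e^(−αx) dx = n!/αⁿ⁺¹, since the A² factors cancel between numerator and denominator, ⟨x²⟩ = λ^2/2.
With λ = 4.825, ⟨x^2⟩ = 11.640.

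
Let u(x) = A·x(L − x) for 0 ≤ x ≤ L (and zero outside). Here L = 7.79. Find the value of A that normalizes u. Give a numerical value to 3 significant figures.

We need A² ∫|f|² dx = 1, taking the integral from 0 to L.
Expanding the polynomial and integrating term by term, the integral (without the A² prefactor) comes out to L^5/30.
Setting this equal to 1 gives A² = 1/(L^5/30).
With L = 7.79: A² = 0.001046 and A = 0.03234.

A ≈ 0.0323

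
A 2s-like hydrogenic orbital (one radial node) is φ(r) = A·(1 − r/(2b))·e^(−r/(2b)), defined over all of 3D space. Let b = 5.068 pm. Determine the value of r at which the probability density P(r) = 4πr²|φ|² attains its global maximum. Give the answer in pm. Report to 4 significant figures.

Set d/dr [P(r) = 4πr²|φ|²] = 0 and solve for r > 0.
This gives r = b·(√(5) + 3).
With b = 5.068, the most probable radial distance is 26.536 pm.

r ≈ 26.54 pm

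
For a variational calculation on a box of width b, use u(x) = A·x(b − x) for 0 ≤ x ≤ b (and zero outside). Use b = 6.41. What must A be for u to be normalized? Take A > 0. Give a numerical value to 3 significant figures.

We need A² ∫|f|² dx = 1, taking the integral from 0 to b.
Expanding the polynomial and integrating term by term, with u = A·x(b − x), the integral evaluates to A²·[b^5/30].
Plugging in b = 6.41 yields A = 0.05265.

A ≈ 0.0527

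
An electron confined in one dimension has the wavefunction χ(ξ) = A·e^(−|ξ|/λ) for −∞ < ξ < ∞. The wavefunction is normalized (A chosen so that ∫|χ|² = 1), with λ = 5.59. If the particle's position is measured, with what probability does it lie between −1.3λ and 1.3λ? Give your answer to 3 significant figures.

P = ∫_{−1.3λ}^{1.3λ} |χ(ξ)|² dξ.
The normalization integral ∫|χ|²dξ over the whole domain equals λ·A², and A² cancels in the ratio.
By symmetry take twice the ξ ≥ 0 contribution in numerator and denominator; the 2's cancel. Substituting u = ξ/λ, A² and the length scale cancel in the ratio: P = ∫_{0}^{1.3} e^(-2·u) du / ∫_{0}^{∞} e^(-2·u) du.
Using ∫ e^(-2·u) du = -e^(-2·u)/2, the numerator is 1/2 - e^(-13/5)/2 and the denominator is 1/2.
Evaluating gives P = 0.9257.

P ≈ 0.926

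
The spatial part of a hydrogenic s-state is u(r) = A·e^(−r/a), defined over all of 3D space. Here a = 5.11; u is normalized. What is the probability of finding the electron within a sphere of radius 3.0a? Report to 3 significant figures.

Integrate the radial probability density 4πr²|u|² over r ≤ 3.0a.
Normalization gives A² = 1/(π·a^3).
Substituting t = r/a, A², 4π and the length scale all cancel in the ratio: P = ∫_{0}^{3.0} t^2·e^(-2·t) dt / ∫_{0}^{∞} t^2·e^(-2·t) dt.
Using ∫ t^2·e^(-2·t) dt = -(2·t^2 + 2·t + 1)·e^(-2·t)/4, the numerator is 1/4 - 25·e^(-6)/4 and the denominator is 1/4.
The region integral divided by the full integral gives P = 0.9380.

P ≈ 0.938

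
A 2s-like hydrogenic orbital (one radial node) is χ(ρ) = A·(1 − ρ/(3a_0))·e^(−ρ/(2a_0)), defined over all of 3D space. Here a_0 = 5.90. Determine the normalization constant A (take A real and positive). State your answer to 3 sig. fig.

Normalization requires ∫|χ|² 4πρ² dρ = 1, integrated from 0 to ∞.
With ∫₀^∞ ρ^4 e^(−αρ) dρ = 4!/α^5, with χ = A·(1 − ρ/(3a_0))·e^(−ρ/(2a_0)), the integral evaluates to A²·[8·π·a_0^3/3].
With a_0 = 5.90: A² = 0.0005812 and A = 0.02411.

A ≈ 0.0241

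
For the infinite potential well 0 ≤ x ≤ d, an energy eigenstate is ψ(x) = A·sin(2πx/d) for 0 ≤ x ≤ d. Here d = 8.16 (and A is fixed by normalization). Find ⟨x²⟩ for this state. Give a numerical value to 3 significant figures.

⟨x^2⟩ ≈ 21.4

The expectation value is the |ψ|²-weighted average of x^2: ∫ x^2|ψ|² dx.
Evaluating both integrals, ⟨x²⟩ = -d^2/(8·π^2) + d^2/3.
Putting d = 8.16 gives 21.35.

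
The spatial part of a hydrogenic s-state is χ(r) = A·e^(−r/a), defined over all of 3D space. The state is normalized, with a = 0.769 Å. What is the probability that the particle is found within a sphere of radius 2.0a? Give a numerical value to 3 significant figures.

P = ∫ |χ|² 4πr² dr over r ≤ 2.0a.
Normalization gives A² = 1/(π·a^3).
In terms of u = r/a (A², 4π and the length scale all cancel between numerator and denominator), P = [∫_{0}^{2.0} u^2·e^(-2·u) du] / [∫_{0}^{∞} u^2·e^(-2·u) du].
Using ∫ u^2·e^(-2·u) du = -(2·u^2 + 2·u + 1)·e^(-2·u)/4, the numerator is 1/4 - 13·e^(-4)/4 and the denominator is 1/4.
The region integral divided by the full integral gives P = 0.7619.

P ≈ 0.762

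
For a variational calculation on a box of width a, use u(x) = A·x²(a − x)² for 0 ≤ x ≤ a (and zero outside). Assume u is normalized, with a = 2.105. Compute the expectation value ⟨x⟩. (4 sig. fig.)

⟨x⟩ ≈ 1.053

By definition ⟨x⟩ = ∫ x |u(x)|² dx.
Expanding the polynomial and integrating term by term, since the A² factors cancel between numerator and denominator, ⟨x⟩ = a/2.
Putting a = 2.105 gives 1.0525.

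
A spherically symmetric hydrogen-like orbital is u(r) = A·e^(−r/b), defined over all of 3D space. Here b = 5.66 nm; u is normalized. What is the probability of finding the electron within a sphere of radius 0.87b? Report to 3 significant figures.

Integrate the radial probability density 4πr²|u|² over r ≤ 0.87b.
Normalization gives A² = 1/(π·b^3).
Substituting t = r/b, A², 4π and the length scale all cancel in the ratio: P = ∫_{0}^{0.87} t^2·e^(-2·t) dt / ∫_{0}^{∞} t^2·e^(-2·t) dt.
Using ∫ t^2·e^(-2·t) dt = -(2·t^2 + 2·t + 1)·e^(-2·t)/4, the numerator is ≈ 0.063343 and the denominator is 1/4.
The region integral divided by the full integral gives P = 0.2534.

P ≈ 0.253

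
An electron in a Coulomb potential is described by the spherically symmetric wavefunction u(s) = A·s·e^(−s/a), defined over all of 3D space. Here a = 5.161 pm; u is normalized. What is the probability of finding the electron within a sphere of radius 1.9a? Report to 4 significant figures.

Integrate the radial probability density 4πs²|u|² over s ≤ 1.9a.
A² is fixed by ∫₀^∞ 4πs²|u|² ds = 1, i.e. A² = (3·π·a^5)^(−1).
Substituting t = s/a, A², 4π and the length scale all cancel in the ratio: P = ∫_{0}^{1.9} t^4·e^(-2·t) dt / ∫_{0}^{∞} t^4·e^(-2·t) dt.
Using ∫ t^4·e^(-2·t) dt = -(t^4/2 + t^3 + 3·t^2/2 + 3·t/2 + 3/4)·e^(-2·t), the numerator is ≈ 0.249117 and the denominator is 3/4.
The region integral divided by the full integral gives P = 0.33216.

P ≈ 0.3322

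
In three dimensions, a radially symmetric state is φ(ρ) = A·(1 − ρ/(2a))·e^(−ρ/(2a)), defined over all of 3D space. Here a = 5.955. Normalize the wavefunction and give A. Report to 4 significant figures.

Normalization requires ∫|φ|² 4πρ² dρ = 1, integrated from 0 to ∞.
(Spherical symmetry: dV = 4πρ² dρ.)
∫|φ|² 4πρ² dρ = A²·(8·π·a^3).
So A² = (8·π·a^3)^(−1).
Substituting a = 5.955 gives A² = 0.00018841, so A = 0.013726.

A ≈ 0.01373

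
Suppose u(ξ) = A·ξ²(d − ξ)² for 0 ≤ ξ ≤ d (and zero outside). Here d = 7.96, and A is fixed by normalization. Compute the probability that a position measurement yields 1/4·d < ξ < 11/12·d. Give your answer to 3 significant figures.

P ≈ 0.951

|u|² is the probability density, so P = ∫_{1/4·d}^{11/12·d} |u|² dξ.
Since A² = 1/(d^9/630), this is the region integral divided by the full normalization integral.
Substituting t = ξ/d, A² and the length scale cancel in the ratio: P = ∫_{1/4}^{11/12} t^4·(1 - t)^4 dt / ∫_{0}^{1} t^4·(1 - t)^4 dt.
Using ∫ t^4·(1 - t)^4 dt = t^5·(70·t^4 - 315·t^3 + 540·t^2 - 420·t + 126)/630, the numerator is ≈ 0.0015090 and the denominator is 1/630.
Evaluating gives P = 0.9507.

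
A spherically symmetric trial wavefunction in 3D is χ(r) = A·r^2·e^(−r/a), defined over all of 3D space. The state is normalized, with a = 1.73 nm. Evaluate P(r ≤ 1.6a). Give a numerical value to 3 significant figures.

With dV = 4πr²dr, the probability is ∫|χ|² dV over r ≤ 1.6a.
The full normalization integral is A²·[45·π·a^7/2] = 1, fixing A².
Let u = r/a; then A², 4π and the length scale all cancel, so P = ∫_{0}^{1.6} u^6·e^(-2·u) du ÷ ∫_{0}^{∞} u^6·e^(-2·u) du.
Using ∫ u^6·e^(-2·u) du = -(4·u^6 + 12·u^5 + 30·u^4 + 60·u^3 + 90·u^2 + 90·u + 45)·e^(-2·u)/8, the numerator is ≈ 0.25098 and the denominator is 45/8.
The region integral divided by the full integral gives P = 0.04462.

P ≈ 0.0446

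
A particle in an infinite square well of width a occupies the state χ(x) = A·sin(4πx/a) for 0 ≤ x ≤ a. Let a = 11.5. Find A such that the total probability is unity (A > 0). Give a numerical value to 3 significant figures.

Normalization requires ∫|χ|² dx = 1, integrated from 0 to a.
Using sin²θ = (1 − cos 2θ)/2, ∫|χ|² dx = A²·(a/2).
Setting this equal to 1 gives A² = 1/(a/2).
Plugging in a = 11.5 yields A = 0.4170.

A ≈ 0.417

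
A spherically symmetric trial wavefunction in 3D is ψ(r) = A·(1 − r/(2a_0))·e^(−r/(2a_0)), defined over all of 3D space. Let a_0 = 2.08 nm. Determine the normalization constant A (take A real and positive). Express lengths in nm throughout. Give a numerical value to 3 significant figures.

We need A² ∫|f|² 4πr² dr = 1, taking the integral from 0 to ∞.
The angular integral contributes 4π, leaving ∫₀^∞ r²|ψ|² dr.
With ψ = A·(1 − r/(2a_0))·e^(−r/(2a_0)), the integral evaluates to A²·[8·π·a_0^3].
Setting this equal to 1 gives A² = 1/(8·π·a_0^3).
Plugging in a_0 = 2.08 yields A = 0.06649.

A ≈ 0.0665 nm^(-3/2)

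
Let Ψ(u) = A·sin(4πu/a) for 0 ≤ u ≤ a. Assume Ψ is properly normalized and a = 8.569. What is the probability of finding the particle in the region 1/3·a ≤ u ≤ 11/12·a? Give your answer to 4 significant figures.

P ≈ 0.6522

P = ∫_{1/3·a}^{11/12·a} |Ψ(u)|² du.
The normalization integral ∫|Ψ|²du over the whole domain equals a/2·A², and A² cancels in the ratio.
Let t = u/a; then A² and the length scale cancel, so P = ∫_{1/3}^{11/12} sin(4·π·t)^2 dt ÷ ∫_{0}^{1} sin(4·π·t)^2 dt.
With ∫ sin(4·π·t)^2 dt = t/2 - sin(4·π·t)·cos(4·π·t)/(8·π) + C, the region integral is √(3)/(16·π) + 7/24 and the full one is 1/2.
Evaluating gives P = √(3)/(8·π) + 7/12.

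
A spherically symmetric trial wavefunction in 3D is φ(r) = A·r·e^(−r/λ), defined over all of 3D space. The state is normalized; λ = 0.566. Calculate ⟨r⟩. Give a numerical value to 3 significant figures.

⟨r⟩ ≈ 1.42

The expectation value is the |φ|²-weighted average of r: ∫ r|φ|² 4πr² dr.
Since the A² factors cancel between numerator and denominator, ⟨r⟩ = 5·λ/2.
Putting λ = 0.566 gives 1.415.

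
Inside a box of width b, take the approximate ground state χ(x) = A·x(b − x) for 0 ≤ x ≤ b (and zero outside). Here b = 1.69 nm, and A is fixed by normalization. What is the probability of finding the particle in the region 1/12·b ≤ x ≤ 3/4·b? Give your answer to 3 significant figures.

P = ∫_{1/12·b}^{3/4·b} |χ(x)|² dx.
With A² fixed by ∫|χ|² = 1, i.e. A² = (b^5/30)^(−1), substitute and integrate.
Let u = x/b; then A² and the length scale cancel, so P = ∫_{1/12}^{3/4} u^2·(1 - u)^2 du ÷ ∫_{0}^{1} u^2·(1 - u)^2 du.
With ∫ u^2·(1 - u)^2 du = u^3·(6·u^2 - 15·u + 10)/30 + C, the region integral is ≈ 0.029713 and the full one is 1/30.
The result is P = 4621/5184.

P ≈ 0.891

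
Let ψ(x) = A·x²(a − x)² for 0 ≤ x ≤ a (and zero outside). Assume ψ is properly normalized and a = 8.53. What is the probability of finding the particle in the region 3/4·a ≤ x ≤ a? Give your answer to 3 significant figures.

The probability is P = ∫ |ψ|² dx over [3/4·a, a].
The normalization integral ∫|ψ|²dx over the whole domain equals a^9/630·A², and A² cancels in the ratio.
In terms of u = x/a (A² and the length scale cancel between numerator and denominator), P = [∫_{3/4}^{1} u^4·(1 - u)^4 du] / [∫_{0}^{1} u^4·(1 - u)^4 du].
An antiderivative of u^4·(1 - u)^4 is u^5·(70·u^4 - 315·u^3 + 540·u^2 - 420·u + 126)/630; evaluating from 3/4 to 1 gives ≈ 0.000077662, while the full integral is 1/630.
This works out to P = 0.04893.

P ≈ 0.0489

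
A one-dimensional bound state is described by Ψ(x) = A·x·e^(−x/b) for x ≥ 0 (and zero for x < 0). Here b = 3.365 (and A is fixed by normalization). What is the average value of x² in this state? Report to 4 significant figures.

⟨x²⟩ = ∫ x^2 |Ψ|² dx over the full domain.
Using ∫₀^∞ xⁿ e^(−αx) dx = n!/αⁿ⁺¹, the ratio of the moment integral to the normalization integral gives ⟨x²⟩ = 3·b^2.
With b = 3.365, ⟨x^2⟩ = 33.970.

⟨x^2⟩ ≈ 33.97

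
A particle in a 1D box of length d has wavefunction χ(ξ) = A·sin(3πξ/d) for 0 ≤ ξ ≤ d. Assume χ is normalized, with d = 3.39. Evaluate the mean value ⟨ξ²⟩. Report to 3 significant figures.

⟨ξ²⟩ = ∫ ξ^2 |χ|² dξ over the full domain.
Using sin²θ = (1 − cos 2θ)/2, evaluating both integrals, ⟨ξ²⟩ = -d^2/(18·π^2) + d^2/3.
Putting d = 3.39 gives 3.766.

⟨ξ^2⟩ ≈ 3.77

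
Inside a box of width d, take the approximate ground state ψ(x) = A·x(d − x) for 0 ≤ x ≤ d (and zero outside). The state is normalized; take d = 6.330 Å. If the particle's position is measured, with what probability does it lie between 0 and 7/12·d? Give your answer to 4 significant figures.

P ≈ 0.6534

|ψ|² is the probability density, so P = ∫_{0}^{7/12·d} |ψ|² dx.
Since A² = 1/(d^5/30), this is the region integral divided by the full normalization integral.
Substituting u = x/d, A² and the length scale cancel in the ratio: P = ∫_{0}^{7/12} u^2·(1 - u)^2 du / ∫_{0}^{1} u^2·(1 - u)^2 du.
An antiderivative of u^2·(1 - u)^2 is u^3·(6·u^2 - 15·u + 10)/30; evaluating from 0 to 7/12 gives ≈ 0.0217794, while the full integral is 1/30.
Taking the ratio, P = 0.65338.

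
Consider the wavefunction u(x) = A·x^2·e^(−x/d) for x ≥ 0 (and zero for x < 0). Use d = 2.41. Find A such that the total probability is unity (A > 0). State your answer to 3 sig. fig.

A ≈ 0.128

Require ∫ |u|² dx = 1 over the whole domain.
Using ∫₀^∞ xⁿ e^(−αx) dx = n!/αⁿ⁺¹, the integral (without the A² prefactor) comes out to 3·d^5/4.
So A² = (3·d^5/4)^(−1).
Plugging in d = 2.41 yields A = 0.1281.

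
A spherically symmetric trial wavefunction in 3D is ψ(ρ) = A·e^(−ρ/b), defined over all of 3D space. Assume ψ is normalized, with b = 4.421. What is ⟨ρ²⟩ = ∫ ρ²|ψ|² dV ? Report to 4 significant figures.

⟨ρ^2⟩ ≈ 58.64

⟨ρ²⟩ = ∫ ρ^2 |ψ|² 4πρ² dρ over the full domain.
The ratio of the moment integral to the normalization integral gives ⟨ρ²⟩ = 3·b^2.
Putting b = 4.421 gives 58.636.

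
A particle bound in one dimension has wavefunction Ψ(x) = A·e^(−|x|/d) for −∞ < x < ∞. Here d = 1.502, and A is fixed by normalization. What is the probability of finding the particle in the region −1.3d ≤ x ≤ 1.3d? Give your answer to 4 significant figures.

P = ∫_{−1.3d}^{1.3d} |Ψ(x)|² dx.
With A² fixed by ∫|Ψ|² = 1, i.e. A² = (d)^(−1), substitute and integrate.
By symmetry take twice the x ≥ 0 contribution in numerator and denominator; the 2's cancel. In terms of u = x/d (A² and the length scale cancel between numerator and denominator), P = [∫_{0}^{1.3} e^(-2·u) du] / [∫_{0}^{∞} e^(-2·u) du].
Using ∫ e^(-2·u) du = -e^(-2·u)/2, the numerator is 1/2 - e^(-13/5)/2 and the denominator is 1/2.
The result is P = 0.92573.

P ≈ 0.9257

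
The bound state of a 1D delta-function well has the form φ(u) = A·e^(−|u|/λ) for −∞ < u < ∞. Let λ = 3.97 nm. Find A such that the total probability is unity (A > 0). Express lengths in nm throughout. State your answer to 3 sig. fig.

We need A² ∫|f|² du = 1, taking the integral from −∞ to ∞.
Using ∫₀^∞ uⁿ e^(−αu) du = n!/αⁿ⁺¹, the integral (without the A² prefactor) comes out to λ.
Hence A² = 1/[λ].
Substituting λ = 3.97 gives A² = 0.2519, so A = 0.5019.

A ≈ 0.502 nm^(-1/2)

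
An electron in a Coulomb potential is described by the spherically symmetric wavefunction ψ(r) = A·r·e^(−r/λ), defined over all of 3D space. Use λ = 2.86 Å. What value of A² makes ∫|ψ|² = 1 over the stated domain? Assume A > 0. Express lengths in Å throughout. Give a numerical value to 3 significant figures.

A^2 ≈ 0.000554 Å^(-5)

We need A² ∫|f|² 4πr² dr = 1, taking the integral from 0 to ∞.
(Spherical symmetry: dV = 4πr² dr.)
The integral (without the A² prefactor) comes out to 3·π·λ^5.
So A² = (3·π·λ^5)^(−1).
Plugging in λ = 2.86 yields A = 0.02355.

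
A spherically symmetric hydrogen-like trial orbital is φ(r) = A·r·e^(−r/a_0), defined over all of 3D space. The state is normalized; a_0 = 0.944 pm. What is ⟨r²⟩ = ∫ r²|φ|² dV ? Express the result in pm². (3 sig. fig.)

⟨r^2⟩ ≈ 6.68 pm^2

The expectation value is the |φ|²-weighted average of r^2: ∫ r^2|φ|² 4πr² dr.
With ∫₀^∞ r^6 e^(−αr) dr = 6!/α^7, evaluating both integrals, ⟨r²⟩ = 15·a_0^2/2.
Putting a_0 = 0.944 gives 6.684.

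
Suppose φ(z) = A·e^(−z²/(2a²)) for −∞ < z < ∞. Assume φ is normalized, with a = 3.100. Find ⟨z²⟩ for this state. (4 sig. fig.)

⟨z²⟩ = ∫ z^2 |φ|² dz over the full domain.
Differentiating ∫e^(−αz²) dz = √(π/α) under α to get the higher moments, evaluating both integrals, ⟨z²⟩ = a^2/2.
With a = 3.100, ⟨z^2⟩ = 4.8050.

⟨z^2⟩ ≈ 4.805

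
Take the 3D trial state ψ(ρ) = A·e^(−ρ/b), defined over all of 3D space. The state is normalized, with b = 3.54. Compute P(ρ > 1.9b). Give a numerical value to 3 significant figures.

Integrate the radial probability density 4πρ²|ψ|² over ρ > 1.9b.
The full normalization integral is A²·[π·b^3] = 1, fixing A².
Let u = ρ/b; then A², 4π and the length scale all cancel, so P = ∫_{1.9}^{∞} u^2·e^(-2·u) du ÷ ∫_{0}^{∞} u^2·e^(-2·u) du.
Using ∫ u^2·e^(-2·u) du = -(2·u^2 + 2·u + 1)·e^(-2·u)/4, the numerator is 601·e^(-19/5)/200 and the denominator is 1/4.
Taking the ratio yields P = 0.2689.

P ≈ 0.269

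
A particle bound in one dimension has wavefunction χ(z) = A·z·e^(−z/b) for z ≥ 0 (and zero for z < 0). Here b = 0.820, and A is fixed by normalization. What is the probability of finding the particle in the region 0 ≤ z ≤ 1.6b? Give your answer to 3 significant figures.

P = ∫_{0}^{1.6b} |χ(z)|² dz.
Since A² = 1/(b^3/4), this is the region integral divided by the full normalization integral.
In terms of u = z/b (A² and the length scale cancel between numerator and denominator), P = [∫_{0}^{1.6} u^2·e^(-2·u) du] / [∫_{0}^{∞} u^2·e^(-2·u) du].
Using ∫ u^2·e^(-2·u) du = -(2·u^2 + 2·u + 1)·e^(-2·u)/4, the numerator is 1/4 - 233·e^(-16/5)/100 and the denominator is 1/4.
Evaluating gives P = 0.6201.

P ≈ 0.620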